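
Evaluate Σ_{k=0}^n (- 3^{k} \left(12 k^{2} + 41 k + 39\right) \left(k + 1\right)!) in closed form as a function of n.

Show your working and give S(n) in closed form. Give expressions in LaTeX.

r(k) = 3*(12*k**3 + 89*k**2 + 222*k + 184)/(12*k**2 + 41*k + 39) after simplifying.
So A=3*k + 6 and B=1, with C=k**2 + 41*k/12 + 13/4.
Need (3*k + 6)·f(k+1) − (1)·f(k) = k**2 + 41*k/12 + 13/4.
Degrees (1,0,2) ⇒ d ≤ 1.
Coefficient equations give f(k) = (4*k + 3)/12.
Certificate R = B(k−1)f/C = (4*k + 3)/(12*k**2 + 41*k + 39) gives s_k = -3**k*(4*k + 3)*factorial(k + 1).
Check: Δs_k = -3**k*(12*k**2 + 41*k + 39)*factorial(k + 1). ✓
Evaluate: s_(n+1) = -3**(n + 1)*(4*n + 7)*factorial(n + 2); subtract s_(0) = -3 ⇒ S(n) = -12*3**n*n*factorial(n + 2) - 21*3**n*factorial(n + 2) + 3.

S(n) = - 12 \cdot 3^{n} n \left(n + 2\right)! - 21 \cdot 3^{n} \left(n + 2\right)! + 3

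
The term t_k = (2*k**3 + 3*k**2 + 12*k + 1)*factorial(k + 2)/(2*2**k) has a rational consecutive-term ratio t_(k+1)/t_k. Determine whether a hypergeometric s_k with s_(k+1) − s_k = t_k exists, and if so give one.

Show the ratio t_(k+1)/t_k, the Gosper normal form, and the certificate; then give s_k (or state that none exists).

s_k = (2*k**2 - 3*k + 4)*factorial(k + 2)/2**k

Step 1: r(k) = (2*k**4 + 15*k**3 + 51*k**2 + 90*k + 54)/(2*(2*k**3 + 3*k**2 + 12*k + 1)).
Take A(k)=k/2 + 3/2, B(k)=1, C(k)=k**3 + 3*k**2/2 + 6*k + 1/2.
f must satisfy (k/2 + 3/2)·f(k+1) − (1)·f(k) = k**3 + 3*k**2/2 + 6*k + 1/2.
d = 2 from the (1,0,3) case.
Solving with deg f ≤ 2: f(k) = 2*k**2 - 3*k + 4.
Certificate R = B(k−1)f/C = 2*(2*k**2 - 3*k + 4)/(2*k**3 + 3*k**2 + 12*k + 1) gives s_k = (2*k**2 - 3*k + 4)*factorial(k + 2)/2**k.
Verify: (2*k**3 + 3*k**2 + 12*k + 1)*factorial(k + 2)/(2*2**k) matches t_k.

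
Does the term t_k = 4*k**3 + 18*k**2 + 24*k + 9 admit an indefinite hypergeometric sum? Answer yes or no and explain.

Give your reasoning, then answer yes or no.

The ratio is (4*k**3 + 30*k**2 + 72*k + 55)/(4*k**3 + 18*k**2 + 24*k + 9).
So A=1 and B=1, with C=k**3 + 9*k**2/2 + 6*k + 9/4.
Key eq: (1)·f(k+1) = (1)·f(k) + (k**3 + 9*k**2/2 + 6*k + 9/4).
Bound: deg f ≤ 4.
Solving with deg f ≤ 4: f(k) = k**2*(k + 2)**2/4.
R(k) = B(k−1)·f(k)/C(k) = k**2*(k + 2)**2/((2*k + 3)*(2*k**2 + 6*k + 3)); s_k = R·t_k = k**2*(k**2 + 4*k + 4).
Verify: 4*k**3 + 18*k**2 + 24*k + 9 matches t_k.

Yes. s_k = k**2*(k**2 + 4*k + 4).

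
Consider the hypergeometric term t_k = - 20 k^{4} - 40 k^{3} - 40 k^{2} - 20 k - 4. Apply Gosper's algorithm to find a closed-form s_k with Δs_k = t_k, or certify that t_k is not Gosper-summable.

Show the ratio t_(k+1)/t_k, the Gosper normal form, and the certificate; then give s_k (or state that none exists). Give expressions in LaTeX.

s_k = - 4 k^{5}

t_(k+1)/t_k = (5*k**4 + 30*k**3 + 70*k**2 + 75*k + 31)/(5*k**4 + 10*k**3 + 10*k**2 + 5*k + 1).
Normal form (A,B,C) = (1, 1, k**4 + 2*k**3 + 2*k**2 + k + 1/5).
Key eq: (1)·f(k+1) = (1)·f(k) + (k**4 + 2*k**3 + 2*k**2 + k + 1/5).
deg f ≤ 5 (via 0,0,4).
Solving with deg f ≤ 5: f(k) = k**5/5.
R(k) = B(k−1)·f(k)/C(k) = k**5/(5*k**4 + 10*k**3 + 10*k**2 + 5*k + 1); s_k = R·t_k = -4*k**5.
Check: Δs_k = 4*k**5 - 4*(k + 1)**5. ✓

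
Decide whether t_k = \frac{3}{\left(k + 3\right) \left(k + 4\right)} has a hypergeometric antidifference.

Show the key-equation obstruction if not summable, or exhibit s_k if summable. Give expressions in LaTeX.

The ratio is (k + 3)/(k + 5).
A = k + 3, B = k + 5, C = 1.
Need (k + 3)·f(k+1) − (k + 4)·f(k) = 1.
deg f ≤ 1 (via 1,1,0).
Solve for f: f(k) = k/3 (degree 1 ≤ 1).
Get s_k = R·t_k = k/(k + 3) with R(k) = B(k−1)f(k)/C(k) = k*(k + 4)/3.
Δs = 3/(k**2 + 7*k + 12), as required.

Yes. s_k = \frac{k}{k + 3}.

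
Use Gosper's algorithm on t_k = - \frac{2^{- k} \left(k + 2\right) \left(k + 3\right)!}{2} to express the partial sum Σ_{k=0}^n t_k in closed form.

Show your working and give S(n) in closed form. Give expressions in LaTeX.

S(n) = 6 - \frac{2^{- n} \left(n + 4\right)!}{2}

r(k) = (k + 3)*(k + 4)/(2*(k + 2)) after simplifying.
Factor: A=k/2 + 2; B=1; C=k + 2.
Set up (k/2 + 2)·f(k+1) − (1)·f(k) − (k + 2) = 0.
Bound: deg f ≤ 0.
Match coefficients ⇒ f(k) = 2.
Get s_k = R·t_k = -factorial(k + 3)/2**k with R(k) = B(k−1)f(k)/C(k) = 2/(k + 2).
Verify: -(k + 2)*factorial(k + 3)/(2*2**k) matches t_k.
Evaluate: s_(n+1) = -2**(-n - 1)*factorial(n + 4); subtract s_(0) = -6 ⇒ S(n) = 6 - factorial(n + 4)/(2*2**n).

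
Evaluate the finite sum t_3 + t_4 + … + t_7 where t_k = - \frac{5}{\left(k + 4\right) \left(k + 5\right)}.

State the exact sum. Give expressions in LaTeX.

Σ = -25/84

Step 1: r(k) = (k + 4)/(k + 6).
A = k + 4, B = k + 6, C = 1.
f must satisfy (k + 4)·f(k+1) − (k + 5)·f(k) = 1.
d = 1 from the (1,1,0) case.
Coefficient equations give f(k) = k/4.
Certificate R = B(k−1)f/C = k*(k + 5)/4 gives s_k = -5*k/(4*k + 16).
Δs = -5/(k**2 + 9*k + 20), as required.
Evaluate s at k=8 and k=3: -5/6 and -15/28; difference -25/84.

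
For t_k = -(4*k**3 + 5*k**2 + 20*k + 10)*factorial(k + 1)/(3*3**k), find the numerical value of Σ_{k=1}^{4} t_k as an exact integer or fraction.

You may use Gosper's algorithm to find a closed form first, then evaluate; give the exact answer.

t_(k+1)/t_k = (4*k**4 + 25*k**3 + 76*k**2 + 123*k + 78)/(3*(4*k**3 + 5*k**2 + 20*k + 10)).
A = k/3 + 2/3, B = 1, C = k**3 + 5*k**2/4 + 5*k + 5/2.
f must satisfy (k/3 + 2/3)·f(k+1) − (1)·f(k) = k**3 + 5*k**2/4 + 5*k + 5/2.
Degrees (1,0,3) ⇒ d ≤ 2.
Solving with deg f ≤ 2: f(k) = 3*k*(4*k + 1)/4.
Then R = B(k−1)f/C = 3*k*(4*k + 1)/(4*k**3 + 5*k**2 + 20*k + 10), so s_k = R(k)·t_k = -k*(4*k + 1)*factorial(k + 1)/3**k.
s_(k+1) − s_k = -(4*k**3 + 5*k**2 + 20*k + 10)*factorial(k + 1)/(3*3**k) = t_k.
Telescoping: Σ = s_(5) − s_(1) = -2800/9 − (-10/3) = -2770/9.

Σ = -2770/9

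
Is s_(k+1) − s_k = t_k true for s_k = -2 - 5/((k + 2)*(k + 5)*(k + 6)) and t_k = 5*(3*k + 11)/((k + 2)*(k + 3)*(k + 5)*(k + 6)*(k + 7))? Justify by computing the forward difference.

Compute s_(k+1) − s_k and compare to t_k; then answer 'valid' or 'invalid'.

valid (s_(k+1) − s_k reduces to t_k)

s_(k+1) = -2 - 5/((k + 3)*(k + 6)*(k + 7))
s_(k+1) − s_k = 5*(3*k + 11)/(k**5 + 23*k**4 + 203*k**3 + 853*k**2 + 1692*k + 1260)
(s_(k+1) − s_k) − t_k = 0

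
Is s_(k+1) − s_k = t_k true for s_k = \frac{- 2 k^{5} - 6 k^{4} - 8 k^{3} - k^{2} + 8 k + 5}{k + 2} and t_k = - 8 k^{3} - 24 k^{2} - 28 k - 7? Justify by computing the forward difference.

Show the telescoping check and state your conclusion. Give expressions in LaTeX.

Invalid: residual \frac{6 k^{4} + 36 k^{3} + 72 k^{2} + 66 k + 19}{k^{2} + 5 k + 6} ≠ 0.

s_(k+1) = (-2*k**5 - 16*k**4 - 52*k**3 - 81*k**2 - 52*k - 4)/(k + 3)
s_(k+1) − s_k = (-8*k**5 - 58*k**4 - 160*k**3 - 219*k**2 - 137*k - 23)/(k**2 + 5*k + 6)
(s_(k+1) − s_k) − t_k = (6*k**4 + 36*k**3 + 72*k**2 + 66*k + 19)/(k**2 + 5*k + 6)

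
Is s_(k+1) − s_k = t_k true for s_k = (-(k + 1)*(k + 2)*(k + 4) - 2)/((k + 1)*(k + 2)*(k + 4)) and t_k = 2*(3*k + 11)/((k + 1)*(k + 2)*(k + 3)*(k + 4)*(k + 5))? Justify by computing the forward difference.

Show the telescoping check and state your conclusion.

valid (s_(k+1) − s_k reduces to t_k)

s_(k+1) = (-(k + 2)*(k + 3)*(k + 5) - 2)/((k + 2)*(k + 3)*(k + 5))
s_(k+1) − s_k = 2*(3*k + 11)/(k**5 + 15*k**4 + 85*k**3 + 225*k**2 + 274*k + 120)
(s_(k+1) − s_k) − t_k = 0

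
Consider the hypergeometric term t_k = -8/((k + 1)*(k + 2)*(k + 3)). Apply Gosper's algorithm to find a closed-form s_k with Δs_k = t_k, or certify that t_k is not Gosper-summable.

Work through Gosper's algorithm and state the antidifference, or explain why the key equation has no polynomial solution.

s_k = 2*k*(-k - 3)/((k + 1)*(k + 2))

Compute t_(k+1)/t_k: get (k + 1)/(k + 4).
Normal form (A,B,C) = (k + 1, k + 4, 1).
Need (k + 1)·f(k+1) − (k + 3)·f(k) = 1.
Bound: deg f ≤ 2.
Coefficient equations give f(k) = k*(k + 3)/4.
Certificate R = B(k−1)f/C = k*(k + 3)**2/4 gives s_k = 2*k*(-k - 3)/((k + 1)*(k + 2)).
s_(k+1) − s_k = -8/(k**3 + 6*k**2 + 11*k + 6) = t_k.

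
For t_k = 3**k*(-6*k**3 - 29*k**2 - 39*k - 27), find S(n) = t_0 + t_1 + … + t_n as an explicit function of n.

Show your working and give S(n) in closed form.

S(n) = -9*3**n*n**3 - 30*3**n*n**2 - 42*3**n*n - 30*3**n + 3

Step 1: r(k) = 3*(6*k**3 + 47*k**2 + 115*k + 101)/(6*k**3 + 29*k**2 + 39*k + 27).
Factor: A=3; B=1; C=k**3 + 29*k**2/6 + 13*k/2 + 9/2.
Need (3)·f(k+1) − (1)·f(k) = k**3 + 29*k**2/6 + 13*k/2 + 9/2.
Bound: deg f ≤ 3.
Match coefficients ⇒ f(k) = (3*k**3 + k**2 + 3*k + 3)/6.
Then R = B(k−1)f/C = (3*k**3 + k**2 + 3*k + 3)/(6*k**3 + 29*k**2 + 39*k + 27), so s_k = R(k)·t_k = 3**k*(-3*k**3 - k**2 - 3*k - 3).
Verify: 3**k*(-6*k**3 - 29*k**2 - 39*k - 27) matches t_k.
Telescope: S(n) = s_(n+1) − s_(0) = 3**(n + 1)*(-3*n**3 - 10*n**2 - 14*n - 10) − (-3) = -9*3**n*n**3 - 30*3**n*n**2 - 42*3**n*n - 30*3**n + 3.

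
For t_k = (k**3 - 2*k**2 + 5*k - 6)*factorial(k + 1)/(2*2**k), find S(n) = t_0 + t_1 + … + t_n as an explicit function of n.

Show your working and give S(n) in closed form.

r(k) = (k**4 + 3*k**3 + 6*k**2 + 6*k - 4)/(2*(k**3 - 2*k**2 + 5*k - 6)) after simplifying.
A = k/2 + 1, B = 1, C = k**3 - 2*k**2 + 5*k - 6.
Key eq: (k/2 + 1)·f(k+1) = (1)·f(k) + (k**3 - 2*k**2 + 5*k - 6).
Bound: deg f ≤ 2.
Match coefficients ⇒ f(k) = 2*(k - 2)**2.
Then R = B(k−1)f/C = 2*(k - 2)**2/(k**3 - 2*k**2 + 5*k - 6), so s_k = R(k)·t_k = (k - 2)**2*factorial(k + 1)/2**k.
Verify: (k**3 - 2*k**2 + 5*k - 6)*factorial(k + 1)/(2*2**k) matches t_k.
Σ_(k=0)^n t_k = s_(n+1) − s_(0) = (2**(-n - 1)*(n - 1)**2*factorial(n + 2)) − (4), i.e. 2**(-n - 1)*(-2**(n + 3) + n**4*factorial(n) + n**3*factorial(n) - 3*n**2*factorial(n) - n*factorial(n) + 2*factorial(n)).

S(n) = 2**(-n - 1)*(-2**(n + 3) + n**4*factorial(n) + n**3*factorial(n) - 3*n**2*factorial(n) - n*factorial(n) + 2*factorial(n))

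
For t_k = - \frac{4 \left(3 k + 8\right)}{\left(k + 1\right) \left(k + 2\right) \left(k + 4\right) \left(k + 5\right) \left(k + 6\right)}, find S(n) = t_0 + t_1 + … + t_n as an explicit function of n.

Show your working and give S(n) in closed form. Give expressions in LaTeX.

Compute t_(k+1)/t_k: get (k + 1)*(k + 4)*(3*k + 11)/((k + 3)*(k + 7)*(3*k + 8)).
Gosper form: A/B · C(k+1)/C(k) with A=k + 1, B=k + 7, C=k**2 + 17*k/3 + 8.
f must satisfy (k + 1)·f(k+1) − (k + 6)·f(k) = k**2 + 17*k/3 + 8.
d = 5 from the (1,1,2) case.
Match coefficients ⇒ f(k) = k*(k + 2)*(k + 3)*(k**2 + 10*k + 29)/60.
R(k) = B(k−1)·f(k)/C(k) = k*(k + 2)*(k + 6)*(k**2 + 10*k + 29)/(20*(3*k + 8)); s_k = R·t_k = k*(-k**2 - 10*k - 29)/(5*(k**3 + 10*k**2 + 29*k + 20)).
Δs = 4*(-3*k - 8)/(k**5 + 18*k**4 + 121*k**3 + 372*k**2 + 508*k + 240), as required.
Evaluate: s_(n+1) = (-n**3 - 13*n**2 - 52*n - 40)/(5*(n**3 + 13*n**2 + 52*n + 60)); subtract s_(0) = 0 ⇒ S(n) = (-n**3 - 13*n**2 - 52*n - 40)/(5*(n**3 + 13*n**2 + 52*n + 60)).

S(n) = \frac{- n^{3} - 13 n^{2} - 52 n - 40}{5 \left(n^{3} + 13 n^{2} + 52 n + 60\right)}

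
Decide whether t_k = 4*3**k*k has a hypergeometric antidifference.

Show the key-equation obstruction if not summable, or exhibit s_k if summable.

Yes. s_k = 3**k*(2*k - 3).

t_(k+1)/t_k = 3 + 3/k.
A = 3, B = 1, C = k.
Solve (3)·f(k+1) − (1)·f(k) = k.
deg f ≤ 1 (via 0,0,1).
Solve for f: f(k) = (2*k - 3)/4 (degree 1 ≤ 1).
So s_k = (B(k−1)f/C)·t_k = ((2*k - 3)/(4*k))·t_k = 3**k*(2*k - 3).
Verify: 4*3**k*k matches t_k.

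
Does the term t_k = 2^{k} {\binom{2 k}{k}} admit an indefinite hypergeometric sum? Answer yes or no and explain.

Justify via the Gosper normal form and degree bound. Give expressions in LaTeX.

No — key equation has no polynomial f.

t_(k+1)/t_k = 4*(2*k + 1)/(k + 1).
Factor: A=8*k + 4; B=k + 1; C=1.
Solve (8*k + 4)·f(k+1) − (k)·f(k) = 1.
d = -1 from the (1,1,0) case.
d = -1 < 0 ⇒ no nonzero polynomial f; not summable.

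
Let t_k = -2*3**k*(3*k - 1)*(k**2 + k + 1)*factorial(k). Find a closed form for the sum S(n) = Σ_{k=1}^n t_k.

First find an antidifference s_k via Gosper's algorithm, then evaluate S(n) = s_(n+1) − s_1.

Compute t_(k+1)/t_k: get 3*(k + 1)*(3*k + 2)*(k + (k + 1)**2 + 2)/((3*k - 1)*(k**2 + k + 1)).
Normal form (A,B,C) = (3*k + 3, 1, k**3 + 2*k**2/3 + 2*k/3 - 1/3).
Need (3*k + 3)·f(k+1) − (1)·f(k) = k**3 + 2*k**2/3 + 2*k/3 - 1/3.
From deg A=1, deg B=0, deg C=3: d=2.
Solving with deg f ≤ 2: f(k) = (k - 1)**2/3.
Get s_k = R·t_k = -2*3**k*(k - 1)**2*factorial(k) with R(k) = B(k−1)f(k)/C(k) = (k - 1)**2/((3*k - 1)*(k**2 + k + 1)).
s_(k+1) − s_k = -2*3**k*(3*k - 1)*(k**2 + k + 1)*factorial(k) = t_k.
s_(n+1) = -6*3**n*n**2*factorial(n + 1) and s_(1) = 0, so S(n) = -6*3**n*n**2*factorial(n + 1).

S(n) = -6*3**n*n**2*factorial(n + 1)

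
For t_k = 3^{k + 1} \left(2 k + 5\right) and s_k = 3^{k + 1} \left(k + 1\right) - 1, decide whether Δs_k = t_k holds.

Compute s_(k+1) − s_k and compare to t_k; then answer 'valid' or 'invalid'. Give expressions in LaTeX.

valid; difference matches t_k

s_(k+1) = 3**(k + 2)*(k + 2) - 1
s_(k+1) − s_k = 3**(k + 1)*(2*k + 5)
(s_(k+1) − s_k) − t_k = 0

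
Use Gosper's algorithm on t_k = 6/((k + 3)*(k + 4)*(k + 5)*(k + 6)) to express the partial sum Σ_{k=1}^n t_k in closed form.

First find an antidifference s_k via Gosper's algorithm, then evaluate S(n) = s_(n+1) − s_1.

S(n) = n*(n**2 + 15*n + 74)/(60*(n**3 + 15*n**2 + 74*n + 120))

r(k) = (k + 3)/(k + 7) after simplifying.
Normal form (A,B,C) = (k + 3, k + 7, 1).
Set up (k + 3)·f(k+1) − (k + 6)·f(k) − (1) = 0.
Degrees (1,1,0) ⇒ d ≤ 3.
Coefficient equations give f(k) = k*(k**2 + 12*k + 47)/180.
Then R = B(k−1)f/C = k*(k + 6)*(k**2 + 12*k + 47)/180, so s_k = R(k)·t_k = k*(k**2 + 12*k + 47)/(30*(k + 3)*(k + 4)*(k + 5)).
Δs = 6/(k**4 + 18*k**3 + 119*k**2 + 342*k + 360), as required.
Σ_(k=1)^n t_k = s_(n+1) − s_(1) = ((n**3 + 15*n**2 + 74*n + 60)/(30*(n**3 + 15*n**2 + 74*n + 120))) − (1/60), i.e. n*(n**2 + 15*n + 74)/(60*(n**3 + 15*n**2 + 74*n + 120)).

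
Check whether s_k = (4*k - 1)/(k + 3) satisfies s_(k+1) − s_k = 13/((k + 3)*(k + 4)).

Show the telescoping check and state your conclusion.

s_(k+1) = (4*k + 3)/(k + 4)
s_(k+1) − s_k = 13/(k**2 + 7*k + 12)
(s_(k+1) − s_k) − t_k = 0

Valid: the claim telescopes to t_k.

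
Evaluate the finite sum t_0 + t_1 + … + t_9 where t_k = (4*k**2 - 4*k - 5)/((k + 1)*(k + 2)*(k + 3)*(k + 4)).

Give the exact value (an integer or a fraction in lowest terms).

r(k) = (k + 1)*(4*k - 4*(k + 1)**2 + 9)/((k + 5)*(-4*k**2 + 4*k + 5)) after simplifying.
So A=k + 1 and B=k + 5, with C=k**2 - k - 5/4.
Need (k + 1)·f(k+1) − (k + 4)·f(k) = k**2 - k - 5/4.
Degrees (1,1,2) ⇒ d ≤ 3.
Coefficient equations give f(k) = k*(k**2 - 18*k - 13)/24.
R(k) = B(k−1)·f(k)/C(k) = k*(k + 4)*(k**2 - 18*k - 13)/(6*(4*k**2 - 4*k - 5)); s_k = R·t_k = k*(k**2 - 18*k - 13)/(6*(k + 1)*(k + 2)*(k + 3)).
s_(k+1) − s_k = (4*k**2 - 4*k - 5)/(k**4 + 10*k**3 + 35*k**2 + 50*k + 24) = t_k.
Evaluate s at k=10 and k=0: -155/1716 and 0; difference -155/1716.

Σ = -155/1716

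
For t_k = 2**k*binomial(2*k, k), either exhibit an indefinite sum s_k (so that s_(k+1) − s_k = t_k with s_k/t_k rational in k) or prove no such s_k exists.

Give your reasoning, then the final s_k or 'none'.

none — t_k is not Gosper-summable

The ratio is 4*(2*k + 1)/(k + 1).
So A=8*k + 4 and B=k + 1, with C=1.
f must satisfy (8*k + 4)·f(k+1) − (k)·f(k) = 1.
deg f ≤ -1 (via 1,1,0).
Bound -1 < 0, so the key equation has no polynomial solution.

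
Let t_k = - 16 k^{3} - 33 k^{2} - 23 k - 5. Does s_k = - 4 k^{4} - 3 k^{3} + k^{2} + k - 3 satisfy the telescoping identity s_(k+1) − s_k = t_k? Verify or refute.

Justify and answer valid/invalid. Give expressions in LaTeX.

valid (s_(k+1) − s_k reduces to t_k)

s_(k+1) = k - 4*(k + 1)**4 - 3*(k + 1)**3 + (k + 1)**2 - 2
s_(k+1) − s_k = -16*k**3 - 33*k**2 - 23*k - 5
(s_(k+1) − s_k) − t_k = 0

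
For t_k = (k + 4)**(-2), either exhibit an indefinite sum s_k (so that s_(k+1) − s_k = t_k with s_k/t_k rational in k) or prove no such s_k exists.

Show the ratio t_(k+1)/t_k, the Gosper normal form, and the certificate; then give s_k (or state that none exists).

Step 1: r(k) = (k + 4)**2/(k + 5)**2.
Normal form (A,B,C) = (k**2 + 8*k + 16, k**2 + 10*k + 25, 1).
Solve (k**2 + 8*k + 16)·f(k+1) − (k**2 + 8*k + 16)·f(k) = 1.
deg f ≤ 0 (via 2,2,0).
Write f(k) = c0. Then LHS − RHS = -1, requiring -1 = 0: contradictory. No certificate.

no hypergeometric antidifference exists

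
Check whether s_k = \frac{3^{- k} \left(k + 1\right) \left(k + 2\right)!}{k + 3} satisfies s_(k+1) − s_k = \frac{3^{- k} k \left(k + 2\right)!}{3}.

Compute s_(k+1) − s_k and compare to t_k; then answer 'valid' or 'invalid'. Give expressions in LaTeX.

Invalid: residual - \frac{2 \cdot 3^{- k} \left(k^{2} + 3 k - 3\right) \left(k + 2\right)!}{3 \left(k + 3\right) \left(k + 4\right)} ≠ 0.

s_(k+1) = (k + 2)*factorial(k + 3)/(3*3**k*(k + 4))
s_(k+1) − s_k = (k**3 + 5*k**2 + 6*k + 6)*factorial(k + 2)/(3*3**k*(k + 3)*(k + 4))
(s_(k+1) − s_k) − t_k = -2*(k**2 + 3*k - 3)*factorial(k + 2)/(3*3**k*(k + 3)*(k + 4))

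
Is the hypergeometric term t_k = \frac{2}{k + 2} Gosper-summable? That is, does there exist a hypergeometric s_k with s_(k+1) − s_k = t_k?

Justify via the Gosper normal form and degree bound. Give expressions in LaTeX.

t_(k+1)/t_k = (k + 2)/(k + 3).
Gosper form: A/B · C(k+1)/C(k) with A=k + 2, B=k + 3, C=1.
Key eq: (k + 2)·f(k+1) = (k + 2)·f(k) + (1).
deg f ≤ 0 (via 1,1,0).
f = c0 ⇒ A·f(k+1) − B(k−1)·f(k) − C = -1. The system {-1 = 0} is inconsistent; no antidifference.

No — t_k has no hypergeometric antidifference.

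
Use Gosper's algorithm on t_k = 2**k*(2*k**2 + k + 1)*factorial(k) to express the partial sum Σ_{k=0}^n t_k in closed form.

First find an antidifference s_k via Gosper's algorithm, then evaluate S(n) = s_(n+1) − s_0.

Step 1: r(k) = 2*(k + 1)*(k + 2*(k + 1)**2 + 2)/(2*k**2 + k + 1).
Factor: A=2*k + 2; B=1; C=k**2 + k/2 + 1/2.
Solve (2*k + 2)·f(k+1) − (1)·f(k) = k**2 + k/2 + 1/2.
From deg A=1, deg B=0, deg C=2: d=1.
Coefficient equations give f(k) = (k - 1)/2.
Then R = B(k−1)f/C = (k - 1)/(2*k**2 + k + 1), so s_k = R(k)·t_k = 2**k*(k - 1)*factorial(k).
Δs = 2**k*(2*k**2 + k + 1)*factorial(k), as required.
s_(n+1) = 2**(n + 1)*n*factorial(n + 1) and s_(0) = -1, so S(n) = 2*2**n*n*factorial(n + 1) + 1.

S(n) = 2*2**n*n*factorial(n + 1) + 1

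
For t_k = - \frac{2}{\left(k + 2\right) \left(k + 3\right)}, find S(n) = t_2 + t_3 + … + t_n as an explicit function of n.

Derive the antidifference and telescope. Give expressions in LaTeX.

Step 1: r(k) = (k + 2)/(k + 4).
Gosper form: A/B · C(k+1)/C(k) with A=k + 2, B=k + 4, C=1.
Solve (k + 2)·f(k+1) − (k + 3)·f(k) = 1.
Degrees (1,1,0) ⇒ d ≤ 1.
Solve for f: f(k) = k/2 (degree 1 ≤ 1).
Then R = B(k−1)f/C = k*(k + 3)/2, so s_k = R(k)·t_k = -k/(k + 2).
s_(k+1) − s_k = -2/(k**2 + 5*k + 6) = t_k.
Telescope: S(n) = s_(n+1) − s_(2) = (-n - 1)/(n + 3) − (-1/2) = (1 - n)/(2*(n + 3)).

S(n) = \frac{1 - n}{2 \left(n + 3\right)}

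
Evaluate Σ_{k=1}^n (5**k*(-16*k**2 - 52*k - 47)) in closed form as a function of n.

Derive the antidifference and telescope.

S(n) = -20*5**n*n**2 - 55*5**n*n - 50*5**n + 50

t_(k+1)/t_k = 5*(16*k**2 + 84*k + 115)/(16*k**2 + 52*k + 47).
So A=5 and B=1, with C=k**2 + 13*k/4 + 47/16.
Set up (5)·f(k+1) − (1)·f(k) − (k**2 + 13*k/4 + 47/16) = 0.
From deg A=0, deg B=0, deg C=2: d=2.
A polynomial solution: f(k) = (4*k**2 + 3*k + 3)/16.
So s_k = (B(k−1)f/C)·t_k = ((4*k**2 + 3*k + 3)/(16*k**2 + 52*k + 47))·t_k = 5**k*(-4*k**2 - 3*k - 3).
Check: Δs_k = 5**k*(-16*k**2 - 52*k - 47). ✓
Σ_(k=1)^n t_k = s_(n+1) − s_(1) = (5**(n + 1)*(-4*n**2 - 11*n - 10)) − (-50), i.e. -20*5**n*n**2 - 55*5**n*n - 50*5**n + 50.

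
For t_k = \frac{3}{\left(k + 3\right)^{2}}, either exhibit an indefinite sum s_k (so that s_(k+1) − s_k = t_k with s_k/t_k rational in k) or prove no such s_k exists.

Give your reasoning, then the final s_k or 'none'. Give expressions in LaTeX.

Step 1: r(k) = (k + 3)**2/(k + 4)**2.
Gosper form: A/B · C(k+1)/C(k) with A=k**2 + 6*k + 9, B=k**2 + 8*k + 16, C=1.
Solve (k**2 + 6*k + 9)·f(k+1) − (k**2 + 6*k + 9)·f(k) = 1.
deg f ≤ 0 (via 2,2,0).
Write f(k) = c0. Then LHS − RHS = -1, requiring -1 = 0: contradictory. No certificate.

none — t_k is not Gosper-summable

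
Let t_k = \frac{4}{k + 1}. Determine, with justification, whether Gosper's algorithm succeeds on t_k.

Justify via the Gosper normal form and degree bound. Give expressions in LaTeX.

t_(k+1)/t_k = (k + 1)/(k + 2).
So A=k + 1 and B=k + 2, with C=1.
Set up (k + 1)·f(k+1) − (k + 1)·f(k) − (1) = 0.
Degrees (1,1,0) ⇒ d ≤ 0.
f = c0 ⇒ A·f(k+1) − B(k−1)·f(k) − C = -1. The system {-1 = 0} is inconsistent; no antidifference.

No — t_k has no hypergeometric antidifference.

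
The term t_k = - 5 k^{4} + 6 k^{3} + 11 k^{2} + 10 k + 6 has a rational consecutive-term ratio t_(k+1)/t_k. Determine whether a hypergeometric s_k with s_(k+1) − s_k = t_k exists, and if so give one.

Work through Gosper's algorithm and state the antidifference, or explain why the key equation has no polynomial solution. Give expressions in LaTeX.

Ratio r(k) = (5*k**4 + 14*k**3 + k**2 - 30*k - 28)/(5*k**4 - 6*k**3 - 11*k**2 - 10*k - 6).
So A=1 and B=1, with C=k**4 - 6*k**3/5 - 11*k**2/5 - 2*k - 6/5.
f must satisfy (1)·f(k+1) − (1)·f(k) = k**4 - 6*k**3/5 - 11*k**2/5 - 2*k - 6/5.
Degrees (0,0,4) ⇒ d ≤ 5.
Solving with deg f ≤ 5: f(k) = k*(k**4 - 4*k**3 + k**2 - k - 3)/5.
Get s_k = R·t_k = k*(-k**4 + 4*k**3 - k**2 + k + 3) with R(k) = B(k−1)f(k)/C(k) = k*(k**4 - 4*k**3 + k**2 - k - 3)/(5*k**4 - 6*k**3 - 11*k**2 - 10*k - 6).
s_(k+1) − s_k = -5*k**4 + 6*k**3 + 11*k**2 + 10*k + 6 = t_k.

s_k = k \left(- k^{4} + 4 k^{3} - k^{2} + k + 3\right)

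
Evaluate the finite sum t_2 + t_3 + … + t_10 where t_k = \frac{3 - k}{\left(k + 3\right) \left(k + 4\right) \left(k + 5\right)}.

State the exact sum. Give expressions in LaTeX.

Step 1: r(k) = (k - 2)*(k + 3)/((k - 3)*(k + 6)).
Normal form (A,B,C) = (k + 3, k + 6, k - 3).
f must satisfy (k + 3)·f(k+1) − (k + 5)·f(k) = k - 3.
Bound: deg f ≤ 2.
Solve for f: f(k) = -k (degree 1 ≤ 2).
Then R = B(k−1)f/C = -k*(k + 5)/(k - 3), so s_k = R(k)·t_k = k/((k + 3)*(k + 4)).
s_(k+1) − s_k = (3 - k)/(k**3 + 12*k**2 + 47*k + 60) = t_k.
Sum = s_(11) − s_(2); s_(11) = 11/210, s_(2) = 1/15 ⇒ -1/70.

Σ = -1/70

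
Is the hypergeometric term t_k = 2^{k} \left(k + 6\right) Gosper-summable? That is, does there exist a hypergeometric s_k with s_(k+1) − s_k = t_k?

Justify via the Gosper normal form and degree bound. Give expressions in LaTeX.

Step 1: r(k) = 2*(k + 7)/(k + 6).
Factor: A=2; B=1; C=k + 6.
Key eq: (2)·f(k+1) = (1)·f(k) + (k + 6).
Bound: deg f ≤ 1.
Solving with deg f ≤ 1: f(k) = k + 4.
R(k) = B(k−1)·f(k)/C(k) = (k + 4)/(k + 6); s_k = R·t_k = 2**k*(k + 4).
Δs = 2**k*(k + 6), as required.

Yes. s_k = 2^{k} \left(k + 4\right).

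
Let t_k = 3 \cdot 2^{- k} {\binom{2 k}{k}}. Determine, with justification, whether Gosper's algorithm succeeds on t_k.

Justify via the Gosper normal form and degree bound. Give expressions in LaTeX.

Ratio r(k) = (2*k + 1)/(k + 1).
So A=2*k + 1 and B=k + 1, with C=1.
Need (2*k + 1)·f(k+1) − (k)·f(k) = 1.
From deg A=1, deg B=1, deg C=0: d=-1.
d = -1 < 0 ⇒ no nonzero polynomial f; not summable.

No — key equation has no polynomial f.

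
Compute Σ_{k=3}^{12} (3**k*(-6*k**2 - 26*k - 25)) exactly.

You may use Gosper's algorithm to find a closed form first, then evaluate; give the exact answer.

Σ = -894414096

Step 1: r(k) = 3*(6*k**2 + 38*k + 57)/(6*k**2 + 26*k + 25).
Take A(k)=3, B(k)=1, C(k)=k**2 + 13*k/3 + 25/6.
f must satisfy (3)·f(k+1) − (1)·f(k) = k**2 + 13*k/3 + 25/6.
deg f ≤ 2 (via 0,0,2).
Coefficient equations give f(k) = (3*k**2 + 4*k + 2)/6.
So s_k = (B(k−1)f/C)·t_k = ((3*k**2 + 4*k + 2)/(6*k**2 + 26*k + 25))·t_k = 3**k*(-3*k**2 - 4*k - 2).
Δs = 3**k*(-6*k**2 - 26*k - 25), as required.
Telescoping: Σ = s_(13) − s_(3) = -894415203 − (-1107) = -894414096.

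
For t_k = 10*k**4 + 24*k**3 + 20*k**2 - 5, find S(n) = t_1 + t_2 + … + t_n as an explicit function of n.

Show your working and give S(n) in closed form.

S(n) = n*(2*n**4 + 11*n**3 + 22*n**2 + 16*n - 2)

Compute t_(k+1)/t_k: get (10*k**4 + 64*k**3 + 152*k**2 + 152*k + 49)/(10*k**4 + 24*k**3 + 20*k**2 - 5).
A = 1, B = 1, C = k**4 + 12*k**3/5 + 2*k**2 - 1/2.
Need (1)·f(k+1) − (1)·f(k) = k**4 + 12*k**3/5 + 2*k**2 - 1/2.
deg f ≤ 5 (via 0,0,4).
Coefficient equations give f(k) = k*(2*k**4 + k**3 - 2*k**2 - 4*k - 2)/10.
Then R = B(k−1)f/C = k*(2*k**4 + k**3 - 2*k**2 - 4*k - 2)/(10*k**4 + 24*k**3 + 20*k**2 - 5), so s_k = R(k)·t_k = k*(2*k**4 + k**3 - 2*k**2 - 4*k - 2).
Verify: 10*k**4 + 24*k**3 + 20*k**2 - 5 matches t_k.
Σ_(k=1)^n t_k = s_(n+1) − s_(1) = (2*n**5 + 11*n**4 + 22*n**3 + 16*n**2 - 2*n - 5) − (-5), i.e. n*(2*n**4 + 11*n**3 + 22*n**2 + 16*n - 2).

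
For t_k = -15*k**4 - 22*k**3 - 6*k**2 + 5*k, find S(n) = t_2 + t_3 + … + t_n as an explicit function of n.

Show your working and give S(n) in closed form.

Ratio r(k) = (15*k**4 + 82*k**3 + 162*k**2 + 133*k + 38)/(k*(15*k**3 + 22*k**2 + 6*k - 5)).
Normal form (A,B,C) = (1, 1, k**4 + 22*k**3/15 + 2*k**2/5 - k/3).
Set up (1)·f(k+1) − (1)·f(k) − (k**4 + 22*k**3/15 + 2*k**2/5 - k/3) = 0.
d = 5 from the (0,0,4) case.
Match coefficients ⇒ f(k) = k*(k - 1)*(3*k**3 + k**2 - 3*k - 3)/15.
R(k) = B(k−1)·f(k)/C(k) = (k - 1)*(3*k**3 + k**2 - 3*k - 3)/((3*k - 1)*(5*k**2 + 9*k + 5)); s_k = R·t_k = k*(-3*k**4 + 2*k**3 + 4*k**2 - 3).
Verify: k*(-15*k**3 - 22*k**2 - 6*k + 5) matches t_k.
Evaluate: s_(n+1) = n*(-3*n**4 - 13*n**3 - 18*n**2 - 6*n + 2); subtract s_(2) = -38 ⇒ S(n) = -3*n**5 - 13*n**4 - 18*n**3 - 6*n**2 + 2*n + 38.

S(n) = -3*n**5 - 13*n**4 - 18*n**3 - 6*n**2 + 2*n + 38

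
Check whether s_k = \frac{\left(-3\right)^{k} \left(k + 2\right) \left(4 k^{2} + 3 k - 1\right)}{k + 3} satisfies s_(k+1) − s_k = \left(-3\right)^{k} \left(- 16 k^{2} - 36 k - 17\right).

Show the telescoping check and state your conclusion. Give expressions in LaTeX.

Invalid: residual \frac{\left(-3\right)^{k} \left(16 k^{3} + 88 k^{2} + 128 k + 50\right)}{k^{2} + 7 k + 12} ≠ 0.

s_(k+1) = (-3)**(k + 1)*(k + 3)*(3*k + 4*(k + 1)**2 + 2)/(k + 4)
s_(k+1) − s_k = (-3)**k*(-16*k**4 - 132*k**3 - 373*k**2 - 423*k - 154)/(k**2 + 7*k + 12)
(s_(k+1) − s_k) − t_k = (-3)**k*(16*k**3 + 88*k**2 + 128*k + 50)/(k**2 + 7*k + 12)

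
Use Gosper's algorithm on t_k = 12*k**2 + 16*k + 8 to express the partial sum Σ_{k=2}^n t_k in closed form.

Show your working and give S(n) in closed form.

S(n) = 4*n**3 + 14*n**2 + 18*n - 36

t_(k+1)/t_k = (3*k**2 + 10*k + 9)/(3*k**2 + 4*k + 2).
So A=1 and B=1, with C=k**2 + 4*k/3 + 2/3.
f must satisfy (1)·f(k+1) − (1)·f(k) = k**2 + 4*k/3 + 2/3.
d = 3 from the (0,0,2) case.
A polynomial solution: f(k) = k*(2*k**2 + k + 1)/6.
Then R = B(k−1)f/C = k*(2*k**2 + k + 1)/(2*(3*k**2 + 4*k + 2)), so s_k = R(k)·t_k = 2*k*(2*k**2 + k + 1).
Check: Δs_k = 12*k**2 + 16*k + 8. ✓
Σ_(k=2)^n t_k = s_(n+1) − s_(2) = (4*n**3 + 14*n**2 + 18*n + 8) − (44), i.e. 4*n**3 + 14*n**2 + 18*n - 36.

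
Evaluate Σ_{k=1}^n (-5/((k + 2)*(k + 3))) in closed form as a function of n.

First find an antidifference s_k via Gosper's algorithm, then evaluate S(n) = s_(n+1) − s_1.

S(n) = -5*n/(3*n + 9)

The ratio is (k + 2)/(k + 4).
Take A(k)=k + 2, B(k)=k + 4, C(k)=1.
Key eq: (k + 2)·f(k+1) = (k + 3)·f(k) + (1).
From deg A=1, deg B=1, deg C=0: d=1.
Solving with deg f ≤ 1: f(k) = k/2.
Certificate R = B(k−1)f/C = k*(k + 3)/2 gives s_k = -5*k/(2*k + 4).
s_(k+1) − s_k = -5/(k**2 + 5*k + 6) = t_k.
Evaluate: s_(n+1) = 5*(-n - 1)/(2*(n + 3)); subtract s_(1) = -5/6 ⇒ S(n) = -5*n/(3*n + 9).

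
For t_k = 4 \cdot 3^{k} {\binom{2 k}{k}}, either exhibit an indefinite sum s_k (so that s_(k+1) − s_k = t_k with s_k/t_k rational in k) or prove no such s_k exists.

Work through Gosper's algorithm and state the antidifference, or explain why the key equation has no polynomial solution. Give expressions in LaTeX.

Compute t_(k+1)/t_k: get 6*(2*k + 1)/(k + 1).
Gosper form: A/B · C(k+1)/C(k) with A=12*k + 6, B=k + 1, C=1.
Set up (12*k + 6)·f(k+1) − (k)·f(k) − (1) = 0.
d = -1 from the (1,1,0) case.
Negative degree bound (-1): no f exists, t_k not Gosper-summable.

none (Gosper's algorithm certifies no s_k)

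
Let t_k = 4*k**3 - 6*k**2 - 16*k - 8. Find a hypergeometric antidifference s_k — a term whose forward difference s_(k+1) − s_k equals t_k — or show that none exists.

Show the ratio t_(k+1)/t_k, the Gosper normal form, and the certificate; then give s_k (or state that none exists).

s_k = k*(k**3 - 4*k**2 - 4*k - 1)

The ratio is (2*k**3 + 3*k**2 - 8*k - 13)/(2*k**3 - 3*k**2 - 8*k - 4).
Take A(k)=1, B(k)=1, C(k)=k**3 - 3*k**2/2 - 4*k - 2.
Key eq: (1)·f(k+1) = (1)·f(k) + (k**3 - 3*k**2/2 - 4*k - 2).
Degrees (0,0,3) ⇒ d ≤ 4.
Coefficient equations give f(k) = k*(k**3 - 4*k**2 - 4*k - 1)/4.
Get s_k = R·t_k = k*(k**3 - 4*k**2 - 4*k - 1) with R(k) = B(k−1)f(k)/C(k) = k*(k**3 - 4*k**2 - 4*k - 1)/(2*(2*k**3 - 3*k**2 - 8*k - 4)).
s_(k+1) − s_k = 4*k**3 - 6*k**2 - 16*k - 8 = t_k.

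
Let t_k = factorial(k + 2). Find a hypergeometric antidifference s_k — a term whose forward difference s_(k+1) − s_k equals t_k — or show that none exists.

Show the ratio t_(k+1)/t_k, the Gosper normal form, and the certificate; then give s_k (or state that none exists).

none (Gosper's algorithm certifies no s_k)

The ratio is k + 3.
Factor: A=k + 3; B=1; C=1.
f must satisfy (k + 3)·f(k+1) − (1)·f(k) = 1.
Bound: deg f ≤ -1.
Negative degree bound (-1): no f exists, t_k not Gosper-summable.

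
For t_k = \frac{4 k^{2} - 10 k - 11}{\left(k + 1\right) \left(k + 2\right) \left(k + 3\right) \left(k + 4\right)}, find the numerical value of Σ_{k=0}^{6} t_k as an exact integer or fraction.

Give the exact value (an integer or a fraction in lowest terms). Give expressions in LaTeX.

t_(k+1)/t_k = (k + 1)*(10*k - 4*(k + 1)**2 + 21)/((k + 5)*(-4*k**2 + 10*k + 11)).
A = k + 1, B = k + 5, C = k**2 - 5*k/2 - 11/4.
Solve (k + 1)·f(k+1) − (k + 4)·f(k) = k**2 - 5*k/2 - 11/4.
deg f ≤ 3 (via 1,1,2).
Solving with deg f ≤ 3: f(k) = -k*(k**2 + 18*k + 14)/12.
Get s_k = R·t_k = k*(-k**2 - 18*k - 14)/(3*(k + 1)*(k + 2)*(k + 3)) with R(k) = B(k−1)f(k)/C(k) = -k*(k + 4)*(k**2 + 18*k + 14)/(3*(4*k**2 - 10*k - 11)).
Verify: (4*k**2 - 10*k - 11)/(k**4 + 10*k**3 + 35*k**2 + 50*k + 24) matches t_k.
Telescoping: Σ = s_(7) − s_(0) = -49/80 − (0) = -49/80.

Σ = -49/80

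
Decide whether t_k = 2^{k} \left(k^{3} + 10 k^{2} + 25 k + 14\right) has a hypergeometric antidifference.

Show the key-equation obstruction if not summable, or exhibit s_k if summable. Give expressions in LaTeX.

Yes. s_k = 2^{k} \left(k^{3} + 4 k^{2} + 3 k - 2\right).

t_(k+1)/t_k = 2*(k**3 + 13*k**2 + 48*k + 50)/(k**3 + 10*k**2 + 25*k + 14).
Take A(k)=2, B(k)=1, C(k)=k**3 + 10*k**2 + 25*k + 14.
Solve (2)·f(k+1) − (1)·f(k) = k**3 + 10*k**2 + 25*k + 14.
Degrees (0,0,3) ⇒ d ≤ 3.
Solving with deg f ≤ 3: f(k) = (k + 2)*(k**2 + 2*k - 1).
Certificate R = B(k−1)f/C = (k + 2)*(k**2 + 2*k - 1)/(k**3 + 10*k**2 + 25*k + 14) gives s_k = 2**k*(k**3 + 4*k**2 + 3*k - 2).
Verify: 2**k*(k**3 + 10*k**2 + 25*k + 14) matches t_k.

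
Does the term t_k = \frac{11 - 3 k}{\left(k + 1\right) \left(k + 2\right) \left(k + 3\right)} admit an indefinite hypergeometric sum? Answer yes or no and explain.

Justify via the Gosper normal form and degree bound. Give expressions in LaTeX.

r(k) = (k + 1)*(3*k - 8)/((k + 4)*(3*k - 11)) after simplifying.
Factor: A=k + 1; B=k + 4; C=k - 11/3.
Key eq: (k + 1)·f(k+1) = (k + 3)·f(k) + (k - 11/3).
Bound: deg f ≤ 2.
Match coefficients ⇒ f(k) = -k*(2*k + 9)/3.
Then R = B(k−1)f/C = -k*(k + 3)*(2*k + 9)/(3*k - 11), so s_k = R(k)·t_k = k*(2*k + 9)/((k + 1)*(k + 2)).
s_(k+1) − s_k = (11 - 3*k)/(k**3 + 6*k**2 + 11*k + 6) = t_k.

Yes. s_k = \frac{k \left(2 k + 9\right)}{\left(k + 1\right) \left(k + 2\right)}.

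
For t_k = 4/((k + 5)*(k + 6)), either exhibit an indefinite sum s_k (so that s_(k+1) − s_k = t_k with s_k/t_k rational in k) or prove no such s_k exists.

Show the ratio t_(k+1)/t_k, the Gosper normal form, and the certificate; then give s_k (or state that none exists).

s_k = 4*k/(5*(k + 5))

Step 1: r(k) = (k + 5)/(k + 7).
Take A(k)=k + 5, B(k)=k + 7, C(k)=1.
f must satisfy (k + 5)·f(k+1) − (k + 6)·f(k) = 1.
d = 1 from the (1,1,0) case.
Match coefficients ⇒ f(k) = k/5.
R(k) = B(k−1)·f(k)/C(k) = k*(k + 6)/5; s_k = R·t_k = 4*k/(5*(k + 5)).
Check: Δs_k = 4/(k**2 + 11*k + 30). ✓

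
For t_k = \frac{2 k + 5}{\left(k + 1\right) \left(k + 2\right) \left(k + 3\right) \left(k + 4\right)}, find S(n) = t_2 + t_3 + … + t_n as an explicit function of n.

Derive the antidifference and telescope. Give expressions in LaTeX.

Ratio r(k) = (k + 1)*(2*k + 7)/((k + 5)*(2*k + 5)).
Take A(k)=k + 1, B(k)=k + 5, C(k)=k + 5/2.
Key eq: (k + 1)·f(k+1) = (k + 4)·f(k) + (k + 5/2).
Bound: deg f ≤ 3.
Coefficient equations give f(k) = k*(k + 2)*(k + 4)/6.
Then R = B(k−1)f/C = k*(k + 2)*(k + 4)**2/(3*(2*k + 5)), so s_k = R(k)·t_k = k*(k + 4)/(3*(k**2 + 4*k + 3)).
Δs = (2*k + 5)/(k**4 + 10*k**3 + 35*k**2 + 50*k + 24), as required.
s_(n+1) = (n**2 + 6*n + 5)/(3*(n**2 + 6*n + 8)) and s_(2) = 4/15, so S(n) = (n**2 + 6*n - 7)/(15*(n**2 + 6*n + 8)).

S(n) = \frac{n^{2} + 6 n - 7}{15 \left(n^{2} + 6 n + 8\right)}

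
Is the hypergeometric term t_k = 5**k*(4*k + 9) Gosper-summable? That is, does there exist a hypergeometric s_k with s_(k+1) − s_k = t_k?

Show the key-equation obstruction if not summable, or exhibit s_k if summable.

The ratio is 5*(4*k + 13)/(4*k + 9).
So A=5 and B=1, with C=k + 9/4.
Need (5)·f(k+1) − (1)·f(k) = k + 9/4.
d = 1 from the (0,0,1) case.
Coefficient equations give f(k) = (k + 1)/4.
Then R = B(k−1)f/C = (k + 1)/(4*k + 9), so s_k = R(k)·t_k = 5**k*(k + 1).
Verify: 5**k*(4*k + 9) matches t_k.

Yes. s_k = 5**k*(k + 1).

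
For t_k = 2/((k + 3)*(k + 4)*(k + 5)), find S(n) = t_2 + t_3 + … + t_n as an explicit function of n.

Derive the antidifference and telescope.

S(n) = (n**2 + 9*n - 10)/(30*(n**2 + 9*n + 20))

Compute t_(k+1)/t_k: get (k + 3)/(k + 6).
So A=k + 3 and B=k + 6, with C=1.
Need (k + 3)·f(k+1) − (k + 5)·f(k) = 1.
Degrees (1,1,0) ⇒ d ≤ 2.
A polynomial solution: f(k) = k*(k + 7)/24.
Then R = B(k−1)f/C = k*(k + 5)*(k + 7)/24, so s_k = R(k)·t_k = k*(k + 7)/(12*(k + 3)*(k + 4)).
Δs = 2/(k**3 + 12*k**2 + 47*k + 60), as required.
Σ_(k=2)^n t_k = s_(n+1) − s_(2) = ((n**2 + 9*n + 8)/(12*(n**2 + 9*n + 20))) − (1/20), i.e. (n**2 + 9*n - 10)/(30*(n**2 + 9*n + 20)).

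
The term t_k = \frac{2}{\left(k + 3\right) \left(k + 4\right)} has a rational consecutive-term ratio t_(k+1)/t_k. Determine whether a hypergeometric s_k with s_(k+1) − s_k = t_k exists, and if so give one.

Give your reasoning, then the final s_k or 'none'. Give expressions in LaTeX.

t_(k+1)/t_k = (k + 3)/(k + 5).
Take A(k)=k + 3, B(k)=k + 5, C(k)=1.
Solve (k + 3)·f(k+1) − (k + 4)·f(k) = 1.
Bound: deg f ≤ 1.
Solving with deg f ≤ 1: f(k) = k/3.
R(k) = B(k−1)·f(k)/C(k) = k*(k + 4)/3; s_k = R·t_k = 2*k/(3*(k + 3)).
Verify: 2/(k**2 + 7*k + 12) matches t_k.

s_k = \frac{2 k}{3 \left(k + 3\right)}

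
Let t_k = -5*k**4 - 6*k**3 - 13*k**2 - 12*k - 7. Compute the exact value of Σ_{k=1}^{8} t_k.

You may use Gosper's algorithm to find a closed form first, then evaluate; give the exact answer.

Step 1: r(k) = (5*k**4 + 26*k**3 + 61*k**2 + 76*k + 43)/(5*k**4 + 6*k**3 + 13*k**2 + 12*k + 7).
Factor: A=1; B=1; C=k**4 + 6*k**3/5 + 13*k**2/5 + 12*k/5 + 7/5.
Set up (1)·f(k+1) − (1)·f(k) − (k**4 + 6*k**3/5 + 13*k**2/5 + 12*k/5 + 7/5) = 0.
Bound: deg f ≤ 5.
A polynomial solution: f(k) = k*(k**4 - k**3 + 3*k**2 + k + 3)/5.
So s_k = (B(k−1)f/C)·t_k = (k*(k**4 - k**3 + 3*k**2 + k + 3)/(5*k**4 + 6*k**3 + 13*k**2 + 12*k + 7))·t_k = k*(-k**4 + k**3 - 3*k**2 - k - 3).
Check: Δs_k = -5*k**4 - 6*k**3 - 13*k**2 - 12*k - 7. ✓
Σ_(k=1)^(8) t_k = s_(9) − s_(1) = -54783 − (-7) = -54776.

Σ = -54776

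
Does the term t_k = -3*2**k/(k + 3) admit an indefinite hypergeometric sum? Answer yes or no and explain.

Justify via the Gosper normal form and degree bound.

Compute t_(k+1)/t_k: get 2*(k + 3)/(k + 4).
Factor: A=2*k + 6; B=k + 4; C=1.
Need (2*k + 6)·f(k+1) − (k + 3)·f(k) = 1.
Degrees (1,1,0) ⇒ d ≤ -1.
Bound -1 < 0, so the key equation has no polynomial solution.

No. Not Gosper-summable.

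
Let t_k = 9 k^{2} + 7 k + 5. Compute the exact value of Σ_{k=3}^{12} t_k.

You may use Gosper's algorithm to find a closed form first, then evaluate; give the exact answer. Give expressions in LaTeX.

t_(k+1)/t_k = (9*k**2 + 25*k + 21)/(9*k**2 + 7*k + 5).
Take A(k)=1, B(k)=1, C(k)=k**2 + 7*k/9 + 5/9.
Set up (1)·f(k+1) − (1)·f(k) − (k**2 + 7*k/9 + 5/9) = 0.
Degrees (0,0,2) ⇒ d ≤ 3.
Coefficient equations give f(k) = k*(3*k**2 - k + 3)/9.
R(k) = B(k−1)·f(k)/C(k) = k*(3*k**2 - k + 3)/(9*k**2 + 7*k + 5); s_k = R·t_k = k*(3*k**2 - k + 3).
Δs = 9*k**2 + 7*k + 5, as required.
Evaluate s at k=13 and k=3: 6461 and 81; difference 6380.

Σ = 6380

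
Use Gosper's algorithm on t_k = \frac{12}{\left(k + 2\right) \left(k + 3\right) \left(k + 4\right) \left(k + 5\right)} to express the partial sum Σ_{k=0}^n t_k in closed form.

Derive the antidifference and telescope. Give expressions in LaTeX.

S(n) = \frac{n^{3} + 12 n^{2} + 47 n + 36}{6 \left(n^{3} + 12 n^{2} + 47 n + 60\right)}

t_(k+1)/t_k = (k + 2)/(k + 6).
Factor: A=k + 2; B=k + 6; C=1.
Need (k + 2)·f(k+1) − (k + 5)·f(k) = 1.
d = 3 from the (1,1,0) case.
A polynomial solution: f(k) = k*(k**2 + 9*k + 26)/72.
Get s_k = R·t_k = k*(k**2 + 9*k + 26)/(6*(k + 2)*(k + 3)*(k + 4)) with R(k) = B(k−1)f(k)/C(k) = k*(k + 5)*(k**2 + 9*k + 26)/72.
Check: Δs_k = 12/(k**4 + 14*k**3 + 71*k**2 + 154*k + 120). ✓
Telescope: S(n) = s_(n+1) − s_(0) = (n**3 + 12*n**2 + 47*n + 36)/(6*(n**3 + 12*n**2 + 47*n + 60)) − (0) = (n**3 + 12*n**2 + 47*n + 36)/(6*(n**3 + 12*n**2 + 47*n + 60)).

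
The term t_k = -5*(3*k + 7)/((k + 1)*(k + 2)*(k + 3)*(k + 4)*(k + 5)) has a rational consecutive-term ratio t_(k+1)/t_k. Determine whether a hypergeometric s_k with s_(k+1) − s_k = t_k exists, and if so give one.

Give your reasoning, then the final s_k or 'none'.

r(k) = (k + 1)*(3*k + 10)/((k + 6)*(3*k + 7)) after simplifying.
A = k + 1, B = k + 6, C = k + 7/3.
Key eq: (k + 1)·f(k+1) = (k + 5)·f(k) + (k + 7/3).
From deg A=1, deg B=1, deg C=1: d=4.
Solve for f: f(k) = k*(k + 2)*(k**2 + 8*k + 19)/36 (degree 4 ≤ 4).
Get s_k = R·t_k = 5*k*(-k**2 - 8*k - 19)/(12*(k**3 + 8*k**2 + 19*k + 12)) with R(k) = B(k−1)f(k)/C(k) = k*(k + 2)*(k + 5)*(k**2 + 8*k + 19)/(12*(3*k + 7)).
Check: Δs_k = 5*(-3*k - 7)/(k**5 + 15*k**4 + 85*k**3 + 225*k**2 + 274*k + 120). ✓

s_k = 5*k*(-k**2 - 8*k - 19)/(12*(k**3 + 8*k**2 + 19*k + 12))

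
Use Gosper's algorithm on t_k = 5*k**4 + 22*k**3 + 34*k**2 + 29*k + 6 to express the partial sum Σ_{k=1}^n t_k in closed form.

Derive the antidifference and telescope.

S(n) = n*(n**4 + 8*n**3 + 24*n**2 + 37*n + 26)

Ratio r(k) = (5*k**4 + 42*k**3 + 130*k**2 + 183*k + 96)/(5*k**4 + 22*k**3 + 34*k**2 + 29*k + 6).
Normal form (A,B,C) = (1, 1, k**4 + 22*k**3/5 + 34*k**2/5 + 29*k/5 + 6/5).
Key eq: (1)·f(k+1) = (1)·f(k) + (k**4 + 22*k**3/5 + 34*k**2/5 + 29*k/5 + 6/5).
From deg A=0, deg B=0, deg C=4: d=5.
A polynomial solution: f(k) = k*(k**4 + 3*k**3 + 2*k**2 + 3*k - 3)/5.
Certificate R = B(k−1)f/C = k*(k**4 + 3*k**3 + 2*k**2 + 3*k - 3)/(5*k**4 + 22*k**3 + 34*k**2 + 29*k + 6) gives s_k = k*(k**4 + 3*k**3 + 2*k**2 + 3*k - 3).
Check: Δs_k = 5*k**4 + 22*k**3 + 34*k**2 + 29*k + 6. ✓
Evaluate: s_(n+1) = n**5 + 8*n**4 + 24*n**3 + 37*n**2 + 26*n + 6; subtract s_(1) = 6 ⇒ S(n) = n*(n**4 + 8*n**3 + 24*n**2 + 37*n + 26).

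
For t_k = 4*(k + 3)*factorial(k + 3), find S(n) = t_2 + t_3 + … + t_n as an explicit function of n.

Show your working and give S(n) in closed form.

S(n) = 4*factorial(n + 4) - 480

t_(k+1)/t_k = (k + 4)**2/(k + 3).
So A=k + 4 and B=1, with C=k + 3.
Solve (k + 4)·f(k+1) − (1)·f(k) = k + 3.
Bound: deg f ≤ 0.
Solve for f: f(k) = 1 (degree 0 ≤ 0).
So s_k = (B(k−1)f/C)·t_k = (1/(k + 3))·t_k = 4*factorial(k + 3).
s_(k+1) − s_k = 4*(k + 3)*factorial(k + 3) = t_k.
Telescope: S(n) = s_(n+1) − s_(2) = 4*factorial(n + 4) − (480) = 4*factorial(n + 4) - 480.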